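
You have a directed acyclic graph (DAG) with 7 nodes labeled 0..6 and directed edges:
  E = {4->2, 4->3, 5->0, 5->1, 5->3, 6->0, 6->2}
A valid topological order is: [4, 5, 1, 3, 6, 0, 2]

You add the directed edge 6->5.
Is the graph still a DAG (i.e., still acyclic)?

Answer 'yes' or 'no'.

Answer: yes

Derivation:
Given toposort: [4, 5, 1, 3, 6, 0, 2]
Position of 6: index 4; position of 5: index 1
New edge 6->5: backward (u after v in old order)
Backward edge: old toposort is now invalid. Check if this creates a cycle.
Does 5 already reach 6? Reachable from 5: [0, 1, 3, 5]. NO -> still a DAG (reorder needed).
Still a DAG? yes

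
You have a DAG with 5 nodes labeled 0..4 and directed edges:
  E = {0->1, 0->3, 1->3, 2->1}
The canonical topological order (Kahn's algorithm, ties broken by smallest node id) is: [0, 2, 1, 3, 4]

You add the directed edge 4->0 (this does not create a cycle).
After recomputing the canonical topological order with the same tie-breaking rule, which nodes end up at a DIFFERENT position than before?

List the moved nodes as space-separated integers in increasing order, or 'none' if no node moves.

Answer: 0 1 2 3 4

Derivation:
Old toposort: [0, 2, 1, 3, 4]
Added edge 4->0
Recompute Kahn (smallest-id tiebreak):
  initial in-degrees: [1, 2, 0, 2, 0]
  ready (indeg=0): [2, 4]
  pop 2: indeg[1]->1 | ready=[4] | order so far=[2]
  pop 4: indeg[0]->0 | ready=[0] | order so far=[2, 4]
  pop 0: indeg[1]->0; indeg[3]->1 | ready=[1] | order so far=[2, 4, 0]
  pop 1: indeg[3]->0 | ready=[3] | order so far=[2, 4, 0, 1]
  pop 3: no out-edges | ready=[] | order so far=[2, 4, 0, 1, 3]
New canonical toposort: [2, 4, 0, 1, 3]
Compare positions:
  Node 0: index 0 -> 2 (moved)
  Node 1: index 2 -> 3 (moved)
  Node 2: index 1 -> 0 (moved)
  Node 3: index 3 -> 4 (moved)
  Node 4: index 4 -> 1 (moved)
Nodes that changed position: 0 1 2 3 4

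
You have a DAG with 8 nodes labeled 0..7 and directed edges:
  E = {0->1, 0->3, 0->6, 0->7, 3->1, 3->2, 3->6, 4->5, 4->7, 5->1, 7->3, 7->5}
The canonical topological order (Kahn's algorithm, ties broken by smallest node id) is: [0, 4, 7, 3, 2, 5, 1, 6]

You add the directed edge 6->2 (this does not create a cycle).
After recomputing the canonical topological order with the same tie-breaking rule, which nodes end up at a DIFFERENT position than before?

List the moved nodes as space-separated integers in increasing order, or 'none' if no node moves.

Old toposort: [0, 4, 7, 3, 2, 5, 1, 6]
Added edge 6->2
Recompute Kahn (smallest-id tiebreak):
  initial in-degrees: [0, 3, 2, 2, 0, 2, 2, 2]
  ready (indeg=0): [0, 4]
  pop 0: indeg[1]->2; indeg[3]->1; indeg[6]->1; indeg[7]->1 | ready=[4] | order so far=[0]
  pop 4: indeg[5]->1; indeg[7]->0 | ready=[7] | order so far=[0, 4]
  pop 7: indeg[3]->0; indeg[5]->0 | ready=[3, 5] | order so far=[0, 4, 7]
  pop 3: indeg[1]->1; indeg[2]->1; indeg[6]->0 | ready=[5, 6] | order so far=[0, 4, 7, 3]
  pop 5: indeg[1]->0 | ready=[1, 6] | order so far=[0, 4, 7, 3, 5]
  pop 1: no out-edges | ready=[6] | order so far=[0, 4, 7, 3, 5, 1]
  pop 6: indeg[2]->0 | ready=[2] | order so far=[0, 4, 7, 3, 5, 1, 6]
  pop 2: no out-edges | ready=[] | order so far=[0, 4, 7, 3, 5, 1, 6, 2]
New canonical toposort: [0, 4, 7, 3, 5, 1, 6, 2]
Compare positions:
  Node 0: index 0 -> 0 (same)
  Node 1: index 6 -> 5 (moved)
  Node 2: index 4 -> 7 (moved)
  Node 3: index 3 -> 3 (same)
  Node 4: index 1 -> 1 (same)
  Node 5: index 5 -> 4 (moved)
  Node 6: index 7 -> 6 (moved)
  Node 7: index 2 -> 2 (same)
Nodes that changed position: 1 2 5 6

Answer: 1 2 5 6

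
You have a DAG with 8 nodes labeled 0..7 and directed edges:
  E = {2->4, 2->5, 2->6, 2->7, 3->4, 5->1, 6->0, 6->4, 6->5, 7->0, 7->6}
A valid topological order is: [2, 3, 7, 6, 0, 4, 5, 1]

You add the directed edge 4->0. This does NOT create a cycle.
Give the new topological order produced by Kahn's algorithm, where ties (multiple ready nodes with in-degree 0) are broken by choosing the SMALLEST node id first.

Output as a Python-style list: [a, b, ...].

Old toposort: [2, 3, 7, 6, 0, 4, 5, 1]
Added edge: 4->0
Position of 4 (5) > position of 0 (4). Must reorder: 4 must now come before 0.
Run Kahn's algorithm (break ties by smallest node id):
  initial in-degrees: [3, 1, 0, 0, 3, 2, 2, 1]
  ready (indeg=0): [2, 3]
  pop 2: indeg[4]->2; indeg[5]->1; indeg[6]->1; indeg[7]->0 | ready=[3, 7] | order so far=[2]
  pop 3: indeg[4]->1 | ready=[7] | order so far=[2, 3]
  pop 7: indeg[0]->2; indeg[6]->0 | ready=[6] | order so far=[2, 3, 7]
  pop 6: indeg[0]->1; indeg[4]->0; indeg[5]->0 | ready=[4, 5] | order so far=[2, 3, 7, 6]
  pop 4: indeg[0]->0 | ready=[0, 5] | order so far=[2, 3, 7, 6, 4]
  pop 0: no out-edges | ready=[5] | order so far=[2, 3, 7, 6, 4, 0]
  pop 5: indeg[1]->0 | ready=[1] | order so far=[2, 3, 7, 6, 4, 0, 5]
  pop 1: no out-edges | ready=[] | order so far=[2, 3, 7, 6, 4, 0, 5, 1]
  Result: [2, 3, 7, 6, 4, 0, 5, 1]

Answer: [2, 3, 7, 6, 4, 0, 5, 1]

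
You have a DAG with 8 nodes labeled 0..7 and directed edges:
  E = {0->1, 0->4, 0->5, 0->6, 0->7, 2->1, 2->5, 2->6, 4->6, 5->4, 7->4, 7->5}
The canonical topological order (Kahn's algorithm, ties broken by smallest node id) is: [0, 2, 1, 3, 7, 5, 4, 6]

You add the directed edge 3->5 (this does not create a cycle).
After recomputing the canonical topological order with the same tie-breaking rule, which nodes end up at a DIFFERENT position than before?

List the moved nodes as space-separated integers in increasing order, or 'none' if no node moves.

Old toposort: [0, 2, 1, 3, 7, 5, 4, 6]
Added edge 3->5
Recompute Kahn (smallest-id tiebreak):
  initial in-degrees: [0, 2, 0, 0, 3, 4, 3, 1]
  ready (indeg=0): [0, 2, 3]
  pop 0: indeg[1]->1; indeg[4]->2; indeg[5]->3; indeg[6]->2; indeg[7]->0 | ready=[2, 3, 7] | order so far=[0]
  pop 2: indeg[1]->0; indeg[5]->2; indeg[6]->1 | ready=[1, 3, 7] | order so far=[0, 2]
  pop 1: no out-edges | ready=[3, 7] | order so far=[0, 2, 1]
  pop 3: indeg[5]->1 | ready=[7] | order so far=[0, 2, 1, 3]
  pop 7: indeg[4]->1; indeg[5]->0 | ready=[5] | order so far=[0, 2, 1, 3, 7]
  pop 5: indeg[4]->0 | ready=[4] | order so far=[0, 2, 1, 3, 7, 5]
  pop 4: indeg[6]->0 | ready=[6] | order so far=[0, 2, 1, 3, 7, 5, 4]
  pop 6: no out-edges | ready=[] | order so far=[0, 2, 1, 3, 7, 5, 4, 6]
New canonical toposort: [0, 2, 1, 3, 7, 5, 4, 6]
Compare positions:
  Node 0: index 0 -> 0 (same)
  Node 1: index 2 -> 2 (same)
  Node 2: index 1 -> 1 (same)
  Node 3: index 3 -> 3 (same)
  Node 4: index 6 -> 6 (same)
  Node 5: index 5 -> 5 (same)
  Node 6: index 7 -> 7 (same)
  Node 7: index 4 -> 4 (same)
Nodes that changed position: none

Answer: none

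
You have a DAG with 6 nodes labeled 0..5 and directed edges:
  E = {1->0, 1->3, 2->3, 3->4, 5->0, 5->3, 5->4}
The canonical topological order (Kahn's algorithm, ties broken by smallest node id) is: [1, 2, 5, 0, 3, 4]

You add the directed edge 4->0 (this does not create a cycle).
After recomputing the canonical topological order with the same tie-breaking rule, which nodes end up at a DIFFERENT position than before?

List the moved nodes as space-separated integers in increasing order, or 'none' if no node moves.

Old toposort: [1, 2, 5, 0, 3, 4]
Added edge 4->0
Recompute Kahn (smallest-id tiebreak):
  initial in-degrees: [3, 0, 0, 3, 2, 0]
  ready (indeg=0): [1, 2, 5]
  pop 1: indeg[0]->2; indeg[3]->2 | ready=[2, 5] | order so far=[1]
  pop 2: indeg[3]->1 | ready=[5] | order so far=[1, 2]
  pop 5: indeg[0]->1; indeg[3]->0; indeg[4]->1 | ready=[3] | order so far=[1, 2, 5]
  pop 3: indeg[4]->0 | ready=[4] | order so far=[1, 2, 5, 3]
  pop 4: indeg[0]->0 | ready=[0] | order so far=[1, 2, 5, 3, 4]
  pop 0: no out-edges | ready=[] | order so far=[1, 2, 5, 3, 4, 0]
New canonical toposort: [1, 2, 5, 3, 4, 0]
Compare positions:
  Node 0: index 3 -> 5 (moved)
  Node 1: index 0 -> 0 (same)
  Node 2: index 1 -> 1 (same)
  Node 3: index 4 -> 3 (moved)
  Node 4: index 5 -> 4 (moved)
  Node 5: index 2 -> 2 (same)
Nodes that changed position: 0 3 4

Answer: 0 3 4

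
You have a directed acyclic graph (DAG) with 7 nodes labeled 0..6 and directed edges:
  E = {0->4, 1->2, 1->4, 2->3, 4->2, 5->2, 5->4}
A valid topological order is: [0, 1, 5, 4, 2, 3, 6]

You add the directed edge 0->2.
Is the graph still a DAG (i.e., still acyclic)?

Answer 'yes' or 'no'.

Answer: yes

Derivation:
Given toposort: [0, 1, 5, 4, 2, 3, 6]
Position of 0: index 0; position of 2: index 4
New edge 0->2: forward
Forward edge: respects the existing order. Still a DAG, same toposort still valid.
Still a DAG? yes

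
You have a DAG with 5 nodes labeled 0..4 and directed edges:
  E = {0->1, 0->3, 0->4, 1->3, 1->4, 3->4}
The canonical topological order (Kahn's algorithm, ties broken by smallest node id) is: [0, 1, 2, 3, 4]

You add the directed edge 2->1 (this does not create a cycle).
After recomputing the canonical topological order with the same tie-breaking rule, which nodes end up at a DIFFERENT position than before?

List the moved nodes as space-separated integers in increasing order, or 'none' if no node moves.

Answer: 1 2

Derivation:
Old toposort: [0, 1, 2, 3, 4]
Added edge 2->1
Recompute Kahn (smallest-id tiebreak):
  initial in-degrees: [0, 2, 0, 2, 3]
  ready (indeg=0): [0, 2]
  pop 0: indeg[1]->1; indeg[3]->1; indeg[4]->2 | ready=[2] | order so far=[0]
  pop 2: indeg[1]->0 | ready=[1] | order so far=[0, 2]
  pop 1: indeg[3]->0; indeg[4]->1 | ready=[3] | order so far=[0, 2, 1]
  pop 3: indeg[4]->0 | ready=[4] | order so far=[0, 2, 1, 3]
  pop 4: no out-edges | ready=[] | order so far=[0, 2, 1, 3, 4]
New canonical toposort: [0, 2, 1, 3, 4]
Compare positions:
  Node 0: index 0 -> 0 (same)
  Node 1: index 1 -> 2 (moved)
  Node 2: index 2 -> 1 (moved)
  Node 3: index 3 -> 3 (same)
  Node 4: index 4 -> 4 (same)
Nodes that changed position: 1 2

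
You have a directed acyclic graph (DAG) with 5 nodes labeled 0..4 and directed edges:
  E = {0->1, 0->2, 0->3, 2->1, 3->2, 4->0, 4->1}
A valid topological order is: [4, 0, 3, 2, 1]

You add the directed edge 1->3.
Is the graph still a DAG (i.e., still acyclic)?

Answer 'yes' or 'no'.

Answer: no

Derivation:
Given toposort: [4, 0, 3, 2, 1]
Position of 1: index 4; position of 3: index 2
New edge 1->3: backward (u after v in old order)
Backward edge: old toposort is now invalid. Check if this creates a cycle.
Does 3 already reach 1? Reachable from 3: [1, 2, 3]. YES -> cycle!
Still a DAG? no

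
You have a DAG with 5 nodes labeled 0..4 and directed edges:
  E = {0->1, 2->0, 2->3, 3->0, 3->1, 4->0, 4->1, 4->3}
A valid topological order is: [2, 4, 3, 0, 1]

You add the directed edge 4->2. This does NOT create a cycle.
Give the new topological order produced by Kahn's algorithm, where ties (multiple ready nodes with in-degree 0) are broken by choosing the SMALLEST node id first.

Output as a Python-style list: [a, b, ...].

Answer: [4, 2, 3, 0, 1]

Derivation:
Old toposort: [2, 4, 3, 0, 1]
Added edge: 4->2
Position of 4 (1) > position of 2 (0). Must reorder: 4 must now come before 2.
Run Kahn's algorithm (break ties by smallest node id):
  initial in-degrees: [3, 3, 1, 2, 0]
  ready (indeg=0): [4]
  pop 4: indeg[0]->2; indeg[1]->2; indeg[2]->0; indeg[3]->1 | ready=[2] | order so far=[4]
  pop 2: indeg[0]->1; indeg[3]->0 | ready=[3] | order so far=[4, 2]
  pop 3: indeg[0]->0; indeg[1]->1 | ready=[0] | order so far=[4, 2, 3]
  pop 0: indeg[1]->0 | ready=[1] | order so far=[4, 2, 3, 0]
  pop 1: no out-edges | ready=[] | order so far=[4, 2, 3, 0, 1]
  Result: [4, 2, 3, 0, 1]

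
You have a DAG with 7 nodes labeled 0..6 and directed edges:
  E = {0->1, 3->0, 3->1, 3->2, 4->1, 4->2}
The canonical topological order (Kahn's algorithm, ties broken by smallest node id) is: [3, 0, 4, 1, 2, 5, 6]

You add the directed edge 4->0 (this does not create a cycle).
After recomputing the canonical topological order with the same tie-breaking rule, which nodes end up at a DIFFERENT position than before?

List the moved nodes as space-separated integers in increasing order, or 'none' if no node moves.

Old toposort: [3, 0, 4, 1, 2, 5, 6]
Added edge 4->0
Recompute Kahn (smallest-id tiebreak):
  initial in-degrees: [2, 3, 2, 0, 0, 0, 0]
  ready (indeg=0): [3, 4, 5, 6]
  pop 3: indeg[0]->1; indeg[1]->2; indeg[2]->1 | ready=[4, 5, 6] | order so far=[3]
  pop 4: indeg[0]->0; indeg[1]->1; indeg[2]->0 | ready=[0, 2, 5, 6] | order so far=[3, 4]
  pop 0: indeg[1]->0 | ready=[1, 2, 5, 6] | order so far=[3, 4, 0]
  pop 1: no out-edges | ready=[2, 5, 6] | order so far=[3, 4, 0, 1]
  pop 2: no out-edges | ready=[5, 6] | order so far=[3, 4, 0, 1, 2]
  pop 5: no out-edges | ready=[6] | order so far=[3, 4, 0, 1, 2, 5]
  pop 6: no out-edges | ready=[] | order so far=[3, 4, 0, 1, 2, 5, 6]
New canonical toposort: [3, 4, 0, 1, 2, 5, 6]
Compare positions:
  Node 0: index 1 -> 2 (moved)
  Node 1: index 3 -> 3 (same)
  Node 2: index 4 -> 4 (same)
  Node 3: index 0 -> 0 (same)
  Node 4: index 2 -> 1 (moved)
  Node 5: index 5 -> 5 (same)
  Node 6: index 6 -> 6 (same)
Nodes that changed position: 0 4

Answer: 0 4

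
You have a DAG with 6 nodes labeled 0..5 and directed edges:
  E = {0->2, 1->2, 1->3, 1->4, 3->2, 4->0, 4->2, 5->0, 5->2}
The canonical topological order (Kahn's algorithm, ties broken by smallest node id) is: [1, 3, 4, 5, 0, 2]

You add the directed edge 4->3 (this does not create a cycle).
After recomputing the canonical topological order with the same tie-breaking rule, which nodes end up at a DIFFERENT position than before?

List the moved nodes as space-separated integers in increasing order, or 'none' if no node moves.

Old toposort: [1, 3, 4, 5, 0, 2]
Added edge 4->3
Recompute Kahn (smallest-id tiebreak):
  initial in-degrees: [2, 0, 5, 2, 1, 0]
  ready (indeg=0): [1, 5]
  pop 1: indeg[2]->4; indeg[3]->1; indeg[4]->0 | ready=[4, 5] | order so far=[1]
  pop 4: indeg[0]->1; indeg[2]->3; indeg[3]->0 | ready=[3, 5] | order so far=[1, 4]
  pop 3: indeg[2]->2 | ready=[5] | order so far=[1, 4, 3]
  pop 5: indeg[0]->0; indeg[2]->1 | ready=[0] | order so far=[1, 4, 3, 5]
  pop 0: indeg[2]->0 | ready=[2] | order so far=[1, 4, 3, 5, 0]
  pop 2: no out-edges | ready=[] | order so far=[1, 4, 3, 5, 0, 2]
New canonical toposort: [1, 4, 3, 5, 0, 2]
Compare positions:
  Node 0: index 4 -> 4 (same)
  Node 1: index 0 -> 0 (same)
  Node 2: index 5 -> 5 (same)
  Node 3: index 1 -> 2 (moved)
  Node 4: index 2 -> 1 (moved)
  Node 5: index 3 -> 3 (same)
Nodes that changed position: 3 4

Answer: 3 4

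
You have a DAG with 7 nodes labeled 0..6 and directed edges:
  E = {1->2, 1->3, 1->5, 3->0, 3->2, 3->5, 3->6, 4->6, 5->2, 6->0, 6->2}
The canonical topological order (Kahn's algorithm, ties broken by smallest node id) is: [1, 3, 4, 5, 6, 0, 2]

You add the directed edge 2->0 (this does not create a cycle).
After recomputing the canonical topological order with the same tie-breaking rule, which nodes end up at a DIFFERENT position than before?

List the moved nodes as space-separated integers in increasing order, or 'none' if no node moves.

Old toposort: [1, 3, 4, 5, 6, 0, 2]
Added edge 2->0
Recompute Kahn (smallest-id tiebreak):
  initial in-degrees: [3, 0, 4, 1, 0, 2, 2]
  ready (indeg=0): [1, 4]
  pop 1: indeg[2]->3; indeg[3]->0; indeg[5]->1 | ready=[3, 4] | order so far=[1]
  pop 3: indeg[0]->2; indeg[2]->2; indeg[5]->0; indeg[6]->1 | ready=[4, 5] | order so far=[1, 3]
  pop 4: indeg[6]->0 | ready=[5, 6] | order so far=[1, 3, 4]
  pop 5: indeg[2]->1 | ready=[6] | order so far=[1, 3, 4, 5]
  pop 6: indeg[0]->1; indeg[2]->0 | ready=[2] | order so far=[1, 3, 4, 5, 6]
  pop 2: indeg[0]->0 | ready=[0] | order so far=[1, 3, 4, 5, 6, 2]
  pop 0: no out-edges | ready=[] | order so far=[1, 3, 4, 5, 6, 2, 0]
New canonical toposort: [1, 3, 4, 5, 6, 2, 0]
Compare positions:
  Node 0: index 5 -> 6 (moved)
  Node 1: index 0 -> 0 (same)
  Node 2: index 6 -> 5 (moved)
  Node 3: index 1 -> 1 (same)
  Node 4: index 2 -> 2 (same)
  Node 5: index 3 -> 3 (same)
  Node 6: index 4 -> 4 (same)
Nodes that changed position: 0 2

Answer: 0 2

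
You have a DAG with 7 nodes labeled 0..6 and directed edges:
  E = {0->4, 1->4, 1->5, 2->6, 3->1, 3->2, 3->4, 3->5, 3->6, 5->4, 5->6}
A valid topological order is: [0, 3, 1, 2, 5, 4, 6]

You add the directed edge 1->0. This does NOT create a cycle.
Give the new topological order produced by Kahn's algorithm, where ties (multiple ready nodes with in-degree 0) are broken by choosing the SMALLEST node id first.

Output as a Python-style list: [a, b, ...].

Old toposort: [0, 3, 1, 2, 5, 4, 6]
Added edge: 1->0
Position of 1 (2) > position of 0 (0). Must reorder: 1 must now come before 0.
Run Kahn's algorithm (break ties by smallest node id):
  initial in-degrees: [1, 1, 1, 0, 4, 2, 3]
  ready (indeg=0): [3]
  pop 3: indeg[1]->0; indeg[2]->0; indeg[4]->3; indeg[5]->1; indeg[6]->2 | ready=[1, 2] | order so far=[3]
  pop 1: indeg[0]->0; indeg[4]->2; indeg[5]->0 | ready=[0, 2, 5] | order so far=[3, 1]
  pop 0: indeg[4]->1 | ready=[2, 5] | order so far=[3, 1, 0]
  pop 2: indeg[6]->1 | ready=[5] | order so far=[3, 1, 0, 2]
  pop 5: indeg[4]->0; indeg[6]->0 | ready=[4, 6] | order so far=[3, 1, 0, 2, 5]
  pop 4: no out-edges | ready=[6] | order so far=[3, 1, 0, 2, 5, 4]
  pop 6: no out-edges | ready=[] | order so far=[3, 1, 0, 2, 5, 4, 6]
  Result: [3, 1, 0, 2, 5, 4, 6]

Answer: [3, 1, 0, 2, 5, 4, 6]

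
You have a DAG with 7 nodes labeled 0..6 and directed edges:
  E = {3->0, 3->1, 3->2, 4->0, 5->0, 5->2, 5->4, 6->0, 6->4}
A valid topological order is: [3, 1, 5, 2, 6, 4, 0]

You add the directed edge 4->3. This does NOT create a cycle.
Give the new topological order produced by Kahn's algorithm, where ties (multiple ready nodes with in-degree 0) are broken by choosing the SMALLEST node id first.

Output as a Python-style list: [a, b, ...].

Old toposort: [3, 1, 5, 2, 6, 4, 0]
Added edge: 4->3
Position of 4 (5) > position of 3 (0). Must reorder: 4 must now come before 3.
Run Kahn's algorithm (break ties by smallest node id):
  initial in-degrees: [4, 1, 2, 1, 2, 0, 0]
  ready (indeg=0): [5, 6]
  pop 5: indeg[0]->3; indeg[2]->1; indeg[4]->1 | ready=[6] | order so far=[5]
  pop 6: indeg[0]->2; indeg[4]->0 | ready=[4] | order so far=[5, 6]
  pop 4: indeg[0]->1; indeg[3]->0 | ready=[3] | order so far=[5, 6, 4]
  pop 3: indeg[0]->0; indeg[1]->0; indeg[2]->0 | ready=[0, 1, 2] | order so far=[5, 6, 4, 3]
  pop 0: no out-edges | ready=[1, 2] | order so far=[5, 6, 4, 3, 0]
  pop 1: no out-edges | ready=[2] | order so far=[5, 6, 4, 3, 0, 1]
  pop 2: no out-edges | ready=[] | order so far=[5, 6, 4, 3, 0, 1, 2]
  Result: [5, 6, 4, 3, 0, 1, 2]

Answer: [5, 6, 4, 3, 0, 1, 2]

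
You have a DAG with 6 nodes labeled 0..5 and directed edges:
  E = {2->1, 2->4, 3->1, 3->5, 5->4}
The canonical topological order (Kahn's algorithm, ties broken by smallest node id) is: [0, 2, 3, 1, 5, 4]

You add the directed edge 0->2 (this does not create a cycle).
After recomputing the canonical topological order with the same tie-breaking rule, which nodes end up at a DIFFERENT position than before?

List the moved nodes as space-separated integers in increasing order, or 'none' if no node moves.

Old toposort: [0, 2, 3, 1, 5, 4]
Added edge 0->2
Recompute Kahn (smallest-id tiebreak):
  initial in-degrees: [0, 2, 1, 0, 2, 1]
  ready (indeg=0): [0, 3]
  pop 0: indeg[2]->0 | ready=[2, 3] | order so far=[0]
  pop 2: indeg[1]->1; indeg[4]->1 | ready=[3] | order so far=[0, 2]
  pop 3: indeg[1]->0; indeg[5]->0 | ready=[1, 5] | order so far=[0, 2, 3]
  pop 1: no out-edges | ready=[5] | order so far=[0, 2, 3, 1]
  pop 5: indeg[4]->0 | ready=[4] | order so far=[0, 2, 3, 1, 5]
  pop 4: no out-edges | ready=[] | order so far=[0, 2, 3, 1, 5, 4]
New canonical toposort: [0, 2, 3, 1, 5, 4]
Compare positions:
  Node 0: index 0 -> 0 (same)
  Node 1: index 3 -> 3 (same)
  Node 2: index 1 -> 1 (same)
  Node 3: index 2 -> 2 (same)
  Node 4: index 5 -> 5 (same)
  Node 5: index 4 -> 4 (same)
Nodes that changed position: none

Answer: none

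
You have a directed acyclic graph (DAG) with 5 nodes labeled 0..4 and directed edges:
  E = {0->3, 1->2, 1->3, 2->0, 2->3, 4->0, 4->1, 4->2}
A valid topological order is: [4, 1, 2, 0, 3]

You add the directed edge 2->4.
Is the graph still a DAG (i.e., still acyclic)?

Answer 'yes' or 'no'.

Answer: no

Derivation:
Given toposort: [4, 1, 2, 0, 3]
Position of 2: index 2; position of 4: index 0
New edge 2->4: backward (u after v in old order)
Backward edge: old toposort is now invalid. Check if this creates a cycle.
Does 4 already reach 2? Reachable from 4: [0, 1, 2, 3, 4]. YES -> cycle!
Still a DAG? no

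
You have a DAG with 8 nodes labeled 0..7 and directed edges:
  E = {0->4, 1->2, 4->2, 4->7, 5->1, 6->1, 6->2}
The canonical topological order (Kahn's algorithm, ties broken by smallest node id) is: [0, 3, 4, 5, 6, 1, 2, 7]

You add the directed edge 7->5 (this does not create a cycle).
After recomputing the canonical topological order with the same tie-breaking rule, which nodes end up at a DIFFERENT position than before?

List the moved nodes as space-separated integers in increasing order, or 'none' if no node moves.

Old toposort: [0, 3, 4, 5, 6, 1, 2, 7]
Added edge 7->5
Recompute Kahn (smallest-id tiebreak):
  initial in-degrees: [0, 2, 3, 0, 1, 1, 0, 1]
  ready (indeg=0): [0, 3, 6]
  pop 0: indeg[4]->0 | ready=[3, 4, 6] | order so far=[0]
  pop 3: no out-edges | ready=[4, 6] | order so far=[0, 3]
  pop 4: indeg[2]->2; indeg[7]->0 | ready=[6, 7] | order so far=[0, 3, 4]
  pop 6: indeg[1]->1; indeg[2]->1 | ready=[7] | order so far=[0, 3, 4, 6]
  pop 7: indeg[5]->0 | ready=[5] | order so far=[0, 3, 4, 6, 7]
  pop 5: indeg[1]->0 | ready=[1] | order so far=[0, 3, 4, 6, 7, 5]
  pop 1: indeg[2]->0 | ready=[2] | order so far=[0, 3, 4, 6, 7, 5, 1]
  pop 2: no out-edges | ready=[] | order so far=[0, 3, 4, 6, 7, 5, 1, 2]
New canonical toposort: [0, 3, 4, 6, 7, 5, 1, 2]
Compare positions:
  Node 0: index 0 -> 0 (same)
  Node 1: index 5 -> 6 (moved)
  Node 2: index 6 -> 7 (moved)
  Node 3: index 1 -> 1 (same)
  Node 4: index 2 -> 2 (same)
  Node 5: index 3 -> 5 (moved)
  Node 6: index 4 -> 3 (moved)
  Node 7: index 7 -> 4 (moved)
Nodes that changed position: 1 2 5 6 7

Answer: 1 2 5 6 7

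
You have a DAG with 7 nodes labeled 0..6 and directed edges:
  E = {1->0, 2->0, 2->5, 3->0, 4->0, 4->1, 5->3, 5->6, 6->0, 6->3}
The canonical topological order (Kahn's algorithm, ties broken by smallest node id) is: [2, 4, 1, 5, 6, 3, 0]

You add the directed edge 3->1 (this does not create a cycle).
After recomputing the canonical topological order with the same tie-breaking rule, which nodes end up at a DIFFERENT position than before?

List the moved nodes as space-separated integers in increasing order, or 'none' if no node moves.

Old toposort: [2, 4, 1, 5, 6, 3, 0]
Added edge 3->1
Recompute Kahn (smallest-id tiebreak):
  initial in-degrees: [5, 2, 0, 2, 0, 1, 1]
  ready (indeg=0): [2, 4]
  pop 2: indeg[0]->4; indeg[5]->0 | ready=[4, 5] | order so far=[2]
  pop 4: indeg[0]->3; indeg[1]->1 | ready=[5] | order so far=[2, 4]
  pop 5: indeg[3]->1; indeg[6]->0 | ready=[6] | order so far=[2, 4, 5]
  pop 6: indeg[0]->2; indeg[3]->0 | ready=[3] | order so far=[2, 4, 5, 6]
  pop 3: indeg[0]->1; indeg[1]->0 | ready=[1] | order so far=[2, 4, 5, 6, 3]
  pop 1: indeg[0]->0 | ready=[0] | order so far=[2, 4, 5, 6, 3, 1]
  pop 0: no out-edges | ready=[] | order so far=[2, 4, 5, 6, 3, 1, 0]
New canonical toposort: [2, 4, 5, 6, 3, 1, 0]
Compare positions:
  Node 0: index 6 -> 6 (same)
  Node 1: index 2 -> 5 (moved)
  Node 2: index 0 -> 0 (same)
  Node 3: index 5 -> 4 (moved)
  Node 4: index 1 -> 1 (same)
  Node 5: index 3 -> 2 (moved)
  Node 6: index 4 -> 3 (moved)
Nodes that changed position: 1 3 5 6

Answer: 1 3 5 6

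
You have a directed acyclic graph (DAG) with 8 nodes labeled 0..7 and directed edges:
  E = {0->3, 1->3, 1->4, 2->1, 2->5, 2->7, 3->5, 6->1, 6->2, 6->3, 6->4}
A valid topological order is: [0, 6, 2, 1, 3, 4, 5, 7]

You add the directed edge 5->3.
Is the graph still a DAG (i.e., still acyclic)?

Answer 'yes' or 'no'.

Given toposort: [0, 6, 2, 1, 3, 4, 5, 7]
Position of 5: index 6; position of 3: index 4
New edge 5->3: backward (u after v in old order)
Backward edge: old toposort is now invalid. Check if this creates a cycle.
Does 3 already reach 5? Reachable from 3: [3, 5]. YES -> cycle!
Still a DAG? no

Answer: no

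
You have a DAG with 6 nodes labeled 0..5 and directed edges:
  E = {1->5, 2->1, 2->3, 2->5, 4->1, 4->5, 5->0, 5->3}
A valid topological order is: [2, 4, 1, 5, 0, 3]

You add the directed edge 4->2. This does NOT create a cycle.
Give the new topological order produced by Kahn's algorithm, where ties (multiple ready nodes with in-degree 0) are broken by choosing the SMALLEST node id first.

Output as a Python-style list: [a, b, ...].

Old toposort: [2, 4, 1, 5, 0, 3]
Added edge: 4->2
Position of 4 (1) > position of 2 (0). Must reorder: 4 must now come before 2.
Run Kahn's algorithm (break ties by smallest node id):
  initial in-degrees: [1, 2, 1, 2, 0, 3]
  ready (indeg=0): [4]
  pop 4: indeg[1]->1; indeg[2]->0; indeg[5]->2 | ready=[2] | order so far=[4]
  pop 2: indeg[1]->0; indeg[3]->1; indeg[5]->1 | ready=[1] | order so far=[4, 2]
  pop 1: indeg[5]->0 | ready=[5] | order so far=[4, 2, 1]
  pop 5: indeg[0]->0; indeg[3]->0 | ready=[0, 3] | order so far=[4, 2, 1, 5]
  pop 0: no out-edges | ready=[3] | order so far=[4, 2, 1, 5, 0]
  pop 3: no out-edges | ready=[] | order so far=[4, 2, 1, 5, 0, 3]
  Result: [4, 2, 1, 5, 0, 3]

Answer: [4, 2, 1, 5, 0, 3]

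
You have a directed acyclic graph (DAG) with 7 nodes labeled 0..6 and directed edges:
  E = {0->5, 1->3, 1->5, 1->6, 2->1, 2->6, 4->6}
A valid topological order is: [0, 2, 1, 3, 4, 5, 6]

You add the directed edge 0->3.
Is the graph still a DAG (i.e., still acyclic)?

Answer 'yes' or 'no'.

Given toposort: [0, 2, 1, 3, 4, 5, 6]
Position of 0: index 0; position of 3: index 3
New edge 0->3: forward
Forward edge: respects the existing order. Still a DAG, same toposort still valid.
Still a DAG? yes

Answer: yes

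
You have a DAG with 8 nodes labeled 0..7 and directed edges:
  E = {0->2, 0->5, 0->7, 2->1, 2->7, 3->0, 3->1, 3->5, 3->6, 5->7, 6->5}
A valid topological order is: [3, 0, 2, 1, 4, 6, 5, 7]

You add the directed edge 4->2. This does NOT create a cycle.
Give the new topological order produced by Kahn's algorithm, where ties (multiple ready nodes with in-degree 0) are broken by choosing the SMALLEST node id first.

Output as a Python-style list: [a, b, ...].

Answer: [3, 0, 4, 2, 1, 6, 5, 7]

Derivation:
Old toposort: [3, 0, 2, 1, 4, 6, 5, 7]
Added edge: 4->2
Position of 4 (4) > position of 2 (2). Must reorder: 4 must now come before 2.
Run Kahn's algorithm (break ties by smallest node id):
  initial in-degrees: [1, 2, 2, 0, 0, 3, 1, 3]
  ready (indeg=0): [3, 4]
  pop 3: indeg[0]->0; indeg[1]->1; indeg[5]->2; indeg[6]->0 | ready=[0, 4, 6] | order so far=[3]
  pop 0: indeg[2]->1; indeg[5]->1; indeg[7]->2 | ready=[4, 6] | order so far=[3, 0]
  pop 4: indeg[2]->0 | ready=[2, 6] | order so far=[3, 0, 4]
  pop 2: indeg[1]->0; indeg[7]->1 | ready=[1, 6] | order so far=[3, 0, 4, 2]
  pop 1: no out-edges | ready=[6] | order so far=[3, 0, 4, 2, 1]
  pop 6: indeg[5]->0 | ready=[5] | order so far=[3, 0, 4, 2, 1, 6]
  pop 5: indeg[7]->0 | ready=[7] | order so far=[3, 0, 4, 2, 1, 6, 5]
  pop 7: no out-edges | ready=[] | order so far=[3, 0, 4, 2, 1, 6, 5, 7]
  Result: [3, 0, 4, 2, 1, 6, 5, 7]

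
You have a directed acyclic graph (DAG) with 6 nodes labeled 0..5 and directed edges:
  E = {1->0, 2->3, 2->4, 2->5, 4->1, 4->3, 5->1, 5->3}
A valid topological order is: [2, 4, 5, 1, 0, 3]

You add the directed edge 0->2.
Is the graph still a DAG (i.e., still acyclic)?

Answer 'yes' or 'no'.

Answer: no

Derivation:
Given toposort: [2, 4, 5, 1, 0, 3]
Position of 0: index 4; position of 2: index 0
New edge 0->2: backward (u after v in old order)
Backward edge: old toposort is now invalid. Check if this creates a cycle.
Does 2 already reach 0? Reachable from 2: [0, 1, 2, 3, 4, 5]. YES -> cycle!
Still a DAG? no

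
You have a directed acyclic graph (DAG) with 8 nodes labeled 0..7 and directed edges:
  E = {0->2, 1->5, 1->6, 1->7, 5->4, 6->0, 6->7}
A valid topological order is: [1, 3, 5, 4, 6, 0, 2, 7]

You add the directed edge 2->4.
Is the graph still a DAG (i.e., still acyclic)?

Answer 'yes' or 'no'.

Given toposort: [1, 3, 5, 4, 6, 0, 2, 7]
Position of 2: index 6; position of 4: index 3
New edge 2->4: backward (u after v in old order)
Backward edge: old toposort is now invalid. Check if this creates a cycle.
Does 4 already reach 2? Reachable from 4: [4]. NO -> still a DAG (reorder needed).
Still a DAG? yes

Answer: yes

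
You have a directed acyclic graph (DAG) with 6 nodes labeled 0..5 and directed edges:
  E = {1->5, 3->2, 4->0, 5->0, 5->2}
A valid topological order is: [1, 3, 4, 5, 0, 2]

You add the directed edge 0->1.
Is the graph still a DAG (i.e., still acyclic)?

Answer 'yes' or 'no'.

Given toposort: [1, 3, 4, 5, 0, 2]
Position of 0: index 4; position of 1: index 0
New edge 0->1: backward (u after v in old order)
Backward edge: old toposort is now invalid. Check if this creates a cycle.
Does 1 already reach 0? Reachable from 1: [0, 1, 2, 5]. YES -> cycle!
Still a DAG? no

Answer: no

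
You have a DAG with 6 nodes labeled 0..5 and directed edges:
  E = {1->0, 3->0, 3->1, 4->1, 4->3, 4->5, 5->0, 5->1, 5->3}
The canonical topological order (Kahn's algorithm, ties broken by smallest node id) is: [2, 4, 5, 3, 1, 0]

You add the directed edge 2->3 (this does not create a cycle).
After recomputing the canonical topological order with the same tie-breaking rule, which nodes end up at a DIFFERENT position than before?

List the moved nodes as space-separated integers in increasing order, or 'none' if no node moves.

Answer: none

Derivation:
Old toposort: [2, 4, 5, 3, 1, 0]
Added edge 2->3
Recompute Kahn (smallest-id tiebreak):
  initial in-degrees: [3, 3, 0, 3, 0, 1]
  ready (indeg=0): [2, 4]
  pop 2: indeg[3]->2 | ready=[4] | order so far=[2]
  pop 4: indeg[1]->2; indeg[3]->1; indeg[5]->0 | ready=[5] | order so far=[2, 4]
  pop 5: indeg[0]->2; indeg[1]->1; indeg[3]->0 | ready=[3] | order so far=[2, 4, 5]
  pop 3: indeg[0]->1; indeg[1]->0 | ready=[1] | order so far=[2, 4, 5, 3]
  pop 1: indeg[0]->0 | ready=[0] | order so far=[2, 4, 5, 3, 1]
  pop 0: no out-edges | ready=[] | order so far=[2, 4, 5, 3, 1, 0]
New canonical toposort: [2, 4, 5, 3, 1, 0]
Compare positions:
  Node 0: index 5 -> 5 (same)
  Node 1: index 4 -> 4 (same)
  Node 2: index 0 -> 0 (same)
  Node 3: index 3 -> 3 (same)
  Node 4: index 1 -> 1 (same)
  Node 5: index 2 -> 2 (same)
Nodes that changed position: none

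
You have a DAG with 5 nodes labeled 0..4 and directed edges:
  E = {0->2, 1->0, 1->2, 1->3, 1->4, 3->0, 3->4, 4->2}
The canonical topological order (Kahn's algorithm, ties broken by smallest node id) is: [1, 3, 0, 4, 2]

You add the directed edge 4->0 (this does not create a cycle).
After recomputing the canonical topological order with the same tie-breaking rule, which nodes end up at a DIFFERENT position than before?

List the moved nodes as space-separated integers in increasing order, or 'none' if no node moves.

Answer: 0 4

Derivation:
Old toposort: [1, 3, 0, 4, 2]
Added edge 4->0
Recompute Kahn (smallest-id tiebreak):
  initial in-degrees: [3, 0, 3, 1, 2]
  ready (indeg=0): [1]
  pop 1: indeg[0]->2; indeg[2]->2; indeg[3]->0; indeg[4]->1 | ready=[3] | order so far=[1]
  pop 3: indeg[0]->1; indeg[4]->0 | ready=[4] | order so far=[1, 3]
  pop 4: indeg[0]->0; indeg[2]->1 | ready=[0] | order so far=[1, 3, 4]
  pop 0: indeg[2]->0 | ready=[2] | order so far=[1, 3, 4, 0]
  pop 2: no out-edges | ready=[] | order so far=[1, 3, 4, 0, 2]
New canonical toposort: [1, 3, 4, 0, 2]
Compare positions:
  Node 0: index 2 -> 3 (moved)
  Node 1: index 0 -> 0 (same)
  Node 2: index 4 -> 4 (same)
  Node 3: index 1 -> 1 (same)
  Node 4: index 3 -> 2 (moved)
Nodes that changed position: 0 4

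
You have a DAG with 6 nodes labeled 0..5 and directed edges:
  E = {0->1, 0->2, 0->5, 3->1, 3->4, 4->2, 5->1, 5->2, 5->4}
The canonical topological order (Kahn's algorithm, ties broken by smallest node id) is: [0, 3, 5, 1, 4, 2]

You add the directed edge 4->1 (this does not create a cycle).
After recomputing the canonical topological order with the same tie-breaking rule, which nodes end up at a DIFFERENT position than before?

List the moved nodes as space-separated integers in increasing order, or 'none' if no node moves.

Answer: 1 4

Derivation:
Old toposort: [0, 3, 5, 1, 4, 2]
Added edge 4->1
Recompute Kahn (smallest-id tiebreak):
  initial in-degrees: [0, 4, 3, 0, 2, 1]
  ready (indeg=0): [0, 3]
  pop 0: indeg[1]->3; indeg[2]->2; indeg[5]->0 | ready=[3, 5] | order so far=[0]
  pop 3: indeg[1]->2; indeg[4]->1 | ready=[5] | order so far=[0, 3]
  pop 5: indeg[1]->1; indeg[2]->1; indeg[4]->0 | ready=[4] | order so far=[0, 3, 5]
  pop 4: indeg[1]->0; indeg[2]->0 | ready=[1, 2] | order so far=[0, 3, 5, 4]
  pop 1: no out-edges | ready=[2] | order so far=[0, 3, 5, 4, 1]
  pop 2: no out-edges | ready=[] | order so far=[0, 3, 5, 4, 1, 2]
New canonical toposort: [0, 3, 5, 4, 1, 2]
Compare positions:
  Node 0: index 0 -> 0 (same)
  Node 1: index 3 -> 4 (moved)
  Node 2: index 5 -> 5 (same)
  Node 3: index 1 -> 1 (same)
  Node 4: index 4 -> 3 (moved)
  Node 5: index 2 -> 2 (same)
Nodes that changed position: 1 4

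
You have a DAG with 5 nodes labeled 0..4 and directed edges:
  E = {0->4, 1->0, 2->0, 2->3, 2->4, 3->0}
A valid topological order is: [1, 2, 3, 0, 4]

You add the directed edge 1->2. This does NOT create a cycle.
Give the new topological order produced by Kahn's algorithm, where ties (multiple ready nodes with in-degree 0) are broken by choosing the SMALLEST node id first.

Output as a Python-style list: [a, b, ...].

Answer: [1, 2, 3, 0, 4]

Derivation:
Old toposort: [1, 2, 3, 0, 4]
Added edge: 1->2
Position of 1 (0) < position of 2 (1). Old order still valid.
Run Kahn's algorithm (break ties by smallest node id):
  initial in-degrees: [3, 0, 1, 1, 2]
  ready (indeg=0): [1]
  pop 1: indeg[0]->2; indeg[2]->0 | ready=[2] | order so far=[1]
  pop 2: indeg[0]->1; indeg[3]->0; indeg[4]->1 | ready=[3] | order so far=[1, 2]
  pop 3: indeg[0]->0 | ready=[0] | order so far=[1, 2, 3]
  pop 0: indeg[4]->0 | ready=[4] | order so far=[1, 2, 3, 0]
  pop 4: no out-edges | ready=[] | order so far=[1, 2, 3, 0, 4]
  Result: [1, 2, 3, 0, 4]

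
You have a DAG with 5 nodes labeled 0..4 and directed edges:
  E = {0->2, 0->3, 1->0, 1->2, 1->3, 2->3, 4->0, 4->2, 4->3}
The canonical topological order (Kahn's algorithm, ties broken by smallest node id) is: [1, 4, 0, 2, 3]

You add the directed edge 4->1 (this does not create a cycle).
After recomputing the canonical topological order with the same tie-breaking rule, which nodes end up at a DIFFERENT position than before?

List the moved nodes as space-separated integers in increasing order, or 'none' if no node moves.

Old toposort: [1, 4, 0, 2, 3]
Added edge 4->1
Recompute Kahn (smallest-id tiebreak):
  initial in-degrees: [2, 1, 3, 4, 0]
  ready (indeg=0): [4]
  pop 4: indeg[0]->1; indeg[1]->0; indeg[2]->2; indeg[3]->3 | ready=[1] | order so far=[4]
  pop 1: indeg[0]->0; indeg[2]->1; indeg[3]->2 | ready=[0] | order so far=[4, 1]
  pop 0: indeg[2]->0; indeg[3]->1 | ready=[2] | order so far=[4, 1, 0]
  pop 2: indeg[3]->0 | ready=[3] | order so far=[4, 1, 0, 2]
  pop 3: no out-edges | ready=[] | order so far=[4, 1, 0, 2, 3]
New canonical toposort: [4, 1, 0, 2, 3]
Compare positions:
  Node 0: index 2 -> 2 (same)
  Node 1: index 0 -> 1 (moved)
  Node 2: index 3 -> 3 (same)
  Node 3: index 4 -> 4 (same)
  Node 4: index 1 -> 0 (moved)
Nodes that changed position: 1 4

Answer: 1 4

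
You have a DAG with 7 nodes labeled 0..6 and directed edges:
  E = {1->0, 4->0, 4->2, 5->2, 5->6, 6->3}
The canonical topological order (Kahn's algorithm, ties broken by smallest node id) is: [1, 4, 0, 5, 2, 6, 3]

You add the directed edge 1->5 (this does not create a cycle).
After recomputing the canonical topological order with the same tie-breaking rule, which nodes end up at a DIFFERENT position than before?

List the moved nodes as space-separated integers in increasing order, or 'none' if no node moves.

Old toposort: [1, 4, 0, 5, 2, 6, 3]
Added edge 1->5
Recompute Kahn (smallest-id tiebreak):
  initial in-degrees: [2, 0, 2, 1, 0, 1, 1]
  ready (indeg=0): [1, 4]
  pop 1: indeg[0]->1; indeg[5]->0 | ready=[4, 5] | order so far=[1]
  pop 4: indeg[0]->0; indeg[2]->1 | ready=[0, 5] | order so far=[1, 4]
  pop 0: no out-edges | ready=[5] | order so far=[1, 4, 0]
  pop 5: indeg[2]->0; indeg[6]->0 | ready=[2, 6] | order so far=[1, 4, 0, 5]
  pop 2: no out-edges | ready=[6] | order so far=[1, 4, 0, 5, 2]
  pop 6: indeg[3]->0 | ready=[3] | order so far=[1, 4, 0, 5, 2, 6]
  pop 3: no out-edges | ready=[] | order so far=[1, 4, 0, 5, 2, 6, 3]
New canonical toposort: [1, 4, 0, 5, 2, 6, 3]
Compare positions:
  Node 0: index 2 -> 2 (same)
  Node 1: index 0 -> 0 (same)
  Node 2: index 4 -> 4 (same)
  Node 3: index 6 -> 6 (same)
  Node 4: index 1 -> 1 (same)
  Node 5: index 3 -> 3 (same)
  Node 6: index 5 -> 5 (same)
Nodes that changed position: none

Answer: none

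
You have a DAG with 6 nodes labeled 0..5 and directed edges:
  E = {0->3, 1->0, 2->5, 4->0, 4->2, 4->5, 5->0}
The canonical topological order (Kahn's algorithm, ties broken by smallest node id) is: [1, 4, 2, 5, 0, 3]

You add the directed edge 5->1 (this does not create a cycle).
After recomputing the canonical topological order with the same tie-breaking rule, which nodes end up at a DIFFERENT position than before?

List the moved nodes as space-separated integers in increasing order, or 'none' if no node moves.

Answer: 1 2 4 5

Derivation:
Old toposort: [1, 4, 2, 5, 0, 3]
Added edge 5->1
Recompute Kahn (smallest-id tiebreak):
  initial in-degrees: [3, 1, 1, 1, 0, 2]
  ready (indeg=0): [4]
  pop 4: indeg[0]->2; indeg[2]->0; indeg[5]->1 | ready=[2] | order so far=[4]
  pop 2: indeg[5]->0 | ready=[5] | order so far=[4, 2]
  pop 5: indeg[0]->1; indeg[1]->0 | ready=[1] | order so far=[4, 2, 5]
  pop 1: indeg[0]->0 | ready=[0] | order so far=[4, 2, 5, 1]
  pop 0: indeg[3]->0 | ready=[3] | order so far=[4, 2, 5, 1, 0]
  pop 3: no out-edges | ready=[] | order so far=[4, 2, 5, 1, 0, 3]
New canonical toposort: [4, 2, 5, 1, 0, 3]
Compare positions:
  Node 0: index 4 -> 4 (same)
  Node 1: index 0 -> 3 (moved)
  Node 2: index 2 -> 1 (moved)
  Node 3: index 5 -> 5 (same)
  Node 4: index 1 -> 0 (moved)
  Node 5: index 3 -> 2 (moved)
Nodes that changed position: 1 2 4 5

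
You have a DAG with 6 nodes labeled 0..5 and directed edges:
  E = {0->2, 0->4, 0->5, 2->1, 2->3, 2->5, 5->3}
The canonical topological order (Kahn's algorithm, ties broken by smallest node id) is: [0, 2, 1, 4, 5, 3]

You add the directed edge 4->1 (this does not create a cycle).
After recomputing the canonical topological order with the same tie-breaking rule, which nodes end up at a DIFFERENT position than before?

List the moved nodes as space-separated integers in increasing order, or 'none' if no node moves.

Old toposort: [0, 2, 1, 4, 5, 3]
Added edge 4->1
Recompute Kahn (smallest-id tiebreak):
  initial in-degrees: [0, 2, 1, 2, 1, 2]
  ready (indeg=0): [0]
  pop 0: indeg[2]->0; indeg[4]->0; indeg[5]->1 | ready=[2, 4] | order so far=[0]
  pop 2: indeg[1]->1; indeg[3]->1; indeg[5]->0 | ready=[4, 5] | order so far=[0, 2]
  pop 4: indeg[1]->0 | ready=[1, 5] | order so far=[0, 2, 4]
  pop 1: no out-edges | ready=[5] | order so far=[0, 2, 4, 1]
  pop 5: indeg[3]->0 | ready=[3] | order so far=[0, 2, 4, 1, 5]
  pop 3: no out-edges | ready=[] | order so far=[0, 2, 4, 1, 5, 3]
New canonical toposort: [0, 2, 4, 1, 5, 3]
Compare positions:
  Node 0: index 0 -> 0 (same)
  Node 1: index 2 -> 3 (moved)
  Node 2: index 1 -> 1 (same)
  Node 3: index 5 -> 5 (same)
  Node 4: index 3 -> 2 (moved)
  Node 5: index 4 -> 4 (same)
Nodes that changed position: 1 4

Answer: 1 4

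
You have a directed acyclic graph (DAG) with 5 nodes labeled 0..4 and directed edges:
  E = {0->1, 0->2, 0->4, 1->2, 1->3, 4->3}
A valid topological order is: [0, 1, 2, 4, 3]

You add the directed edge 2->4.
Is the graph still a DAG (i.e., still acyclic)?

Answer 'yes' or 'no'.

Answer: yes

Derivation:
Given toposort: [0, 1, 2, 4, 3]
Position of 2: index 2; position of 4: index 3
New edge 2->4: forward
Forward edge: respects the existing order. Still a DAG, same toposort still valid.
Still a DAG? yes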